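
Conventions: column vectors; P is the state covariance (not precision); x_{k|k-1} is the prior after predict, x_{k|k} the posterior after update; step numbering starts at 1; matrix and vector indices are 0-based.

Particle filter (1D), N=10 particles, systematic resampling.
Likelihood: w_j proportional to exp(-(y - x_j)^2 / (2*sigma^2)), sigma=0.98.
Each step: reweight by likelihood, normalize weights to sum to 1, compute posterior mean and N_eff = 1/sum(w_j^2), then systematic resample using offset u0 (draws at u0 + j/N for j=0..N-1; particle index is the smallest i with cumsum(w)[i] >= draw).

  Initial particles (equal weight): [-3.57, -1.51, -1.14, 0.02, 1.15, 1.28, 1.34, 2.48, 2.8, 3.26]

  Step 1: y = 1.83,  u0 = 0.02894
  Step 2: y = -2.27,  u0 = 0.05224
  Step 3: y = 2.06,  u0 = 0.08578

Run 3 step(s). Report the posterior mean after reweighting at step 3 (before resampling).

step 1: w=[0.0000, 0.0007, 0.0023, 0.0406, 0.1755, 0.1908, 0.1971, 0.1792, 0.1368, 0.0770]  mean=1.7861  Neff=6.0795  idx=[3, 4, 5, 5, 6, 6, 7, 7, 8, 9]
step 2: w=[0.8984, 0.0312, 0.0195, 0.0195, 0.0156, 0.0156, 0.0001, 0.0001, 0.0000, 0.0000]  mean=0.1461  Neff=1.2356  idx=[0, 0, 0, 0, 0, 0, 0, 0, 0, 3]
step 3: w=[0.0651, 0.0651, 0.0651, 0.0651, 0.0651, 0.0651, 0.0651, 0.0651, 0.0651, 0.4140]  mean=0.5417  Neff=4.7718  idx=[1, 2, 4, 5, 7, 8, 9, 9, 9, 9]

post_mean = 0.5417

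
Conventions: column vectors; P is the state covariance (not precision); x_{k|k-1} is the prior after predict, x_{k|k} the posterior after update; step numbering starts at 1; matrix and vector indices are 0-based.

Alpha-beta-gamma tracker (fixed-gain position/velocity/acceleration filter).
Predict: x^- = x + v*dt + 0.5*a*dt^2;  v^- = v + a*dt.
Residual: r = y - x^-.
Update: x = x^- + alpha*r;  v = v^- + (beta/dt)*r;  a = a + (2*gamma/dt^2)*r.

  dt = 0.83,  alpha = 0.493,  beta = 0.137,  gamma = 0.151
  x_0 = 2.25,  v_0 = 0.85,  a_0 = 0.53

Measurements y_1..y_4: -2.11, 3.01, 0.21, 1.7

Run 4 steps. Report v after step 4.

v_post = -1.5432

step 1: x_pred=3.1381  r=-5.2481  x^+=0.5508  v^+=0.4237  a^+=-1.7706
step 2: x_pred=0.2925  r=2.7175  x^+=1.6322  v^+=-0.5974  a^+=-0.5793
step 3: x_pred=0.9368  r=-0.7268  x^+=0.5785  v^+=-1.1983  a^+=-0.8980
step 4: x_pred=-0.7254  r=2.4254  x^+=0.4703  v^+=-1.5432  a^+=0.1653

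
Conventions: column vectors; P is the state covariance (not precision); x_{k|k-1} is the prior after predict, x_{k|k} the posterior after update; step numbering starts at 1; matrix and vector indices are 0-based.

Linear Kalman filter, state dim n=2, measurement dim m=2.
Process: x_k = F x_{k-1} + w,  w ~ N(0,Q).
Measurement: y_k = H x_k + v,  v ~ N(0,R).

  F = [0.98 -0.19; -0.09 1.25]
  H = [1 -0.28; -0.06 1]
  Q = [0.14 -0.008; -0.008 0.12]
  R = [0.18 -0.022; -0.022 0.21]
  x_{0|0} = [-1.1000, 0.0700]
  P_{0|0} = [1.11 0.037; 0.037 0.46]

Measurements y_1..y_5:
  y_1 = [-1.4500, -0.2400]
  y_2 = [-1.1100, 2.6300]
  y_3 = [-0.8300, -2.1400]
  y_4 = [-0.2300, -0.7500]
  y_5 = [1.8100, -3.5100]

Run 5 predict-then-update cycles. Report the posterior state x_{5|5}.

step 1: x^-=[-1.0913, 0.1865]  P^-=[1.2089 -0.1692; -0.1692 0.8394]  S=[1.5494 -0.5016; -0.5016 1.0741]  K=[0.8694 0.1809; -0.0057 0.7883]  nu=[-0.3065, -0.4920]  x^+=[-1.4468, -0.1996]  P^+=[0.1605 0.0285; 0.0285 0.1674]
step 2: x^-=[-1.3799, -0.1193]  P^-=[0.2896 -0.0265; -0.0265 0.3764]  S=[0.5139 -0.1717; -0.1717 0.5906]  K=[0.6126 0.1038; -0.0474 0.6262]  nu=[0.2365, 2.6665]  x^+=[-0.9582, 1.5393]  P^+=[0.1122 0.0151; 0.0151 0.1335]
step 3: x^-=[-1.2315, 2.0104]  P^-=[0.2470 -0.0309; -0.0309 0.3260]  S=[0.4698 -0.1595; -0.1595 0.5406]  K=[0.5727 0.0844; -0.0602 0.5887]  nu=[0.9644, -4.2242]  x^+=[-1.0359, -0.5347]  P^+=[0.1044 0.0114; 0.0114 0.1256]
step 4: x^-=[-0.9136, -0.5751]  P^-=[0.2406 -0.0329; -0.0329 0.3146]  S=[0.4637 -0.1580; -0.1580 0.5294]  K=[0.5658 0.0794; -0.0637 0.5790]  nu=[0.5225, -0.2297]  x^+=[-0.6362, -0.7414]  P^+=[0.1030 0.0104; 0.0104 0.1236]
step 5: x^-=[-0.4826, -0.8695]  P^-=[0.2395 -0.0335; -0.0335 0.3116]  S=[0.4627 -0.1577; -0.1577 0.5265]  K=[0.5645 0.0782; -0.0646 0.5764]  nu=[2.0491, -2.6695]  x^+=[0.4656, -2.5403]  P^+=[0.1027 0.0102; 0.0102 0.1231]

x_post = [0.4656, -2.5403]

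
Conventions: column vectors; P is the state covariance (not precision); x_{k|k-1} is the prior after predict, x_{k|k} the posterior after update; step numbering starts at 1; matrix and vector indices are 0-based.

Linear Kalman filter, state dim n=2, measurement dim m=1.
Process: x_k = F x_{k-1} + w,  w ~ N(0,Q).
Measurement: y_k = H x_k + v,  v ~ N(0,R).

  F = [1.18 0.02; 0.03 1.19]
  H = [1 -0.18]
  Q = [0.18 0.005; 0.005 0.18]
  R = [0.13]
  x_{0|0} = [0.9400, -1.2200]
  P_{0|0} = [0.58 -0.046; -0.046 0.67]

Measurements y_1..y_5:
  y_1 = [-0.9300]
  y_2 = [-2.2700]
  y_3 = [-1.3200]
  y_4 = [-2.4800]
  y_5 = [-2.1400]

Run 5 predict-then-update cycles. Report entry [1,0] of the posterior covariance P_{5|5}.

step 1: x^-=[1.0848, -1.4236]  P^-=[0.9857 -0.0231; -0.0231 1.1260]  S=[1.1605]  K=[0.8530; -0.1946]  nu=[-2.2710]  x^+=[-0.8523, -0.9817]  P^+=[0.1414 0.1695; 0.1695 1.0821]
step 2: x^-=[-1.0253, -1.1938]  P^-=[0.3853 0.2738; 0.2738 1.7246]  S=[0.4726]  K=[0.7110; -0.0774]  nu=[-1.4595]  x^+=[-2.0631, -1.0808]  P^+=[0.1464 0.2998; 0.2998 1.7217]
step 3: x^-=[-2.4560, -1.3480]  P^-=[0.3987 0.4724; 0.4724 2.6397]  S=[0.4442]  K=[0.7062; -0.0062]  nu=[0.8934]  x^+=[-1.8251, -1.3536]  P^+=[0.1772 0.4743; 0.4743 2.6397]
step 4: x^-=[-2.1807, -1.6655]  P^-=[0.4502 0.7404; 0.7404 3.9521]  S=[0.4416]  K=[0.7175; 0.0658]  nu=[-0.5991]  x^+=[-2.6105, -1.7049]  P^+=[0.2228 0.7196; 0.7196 3.9501]
step 5: x^-=[-3.1145, -2.1072]  P^-=[0.5258 1.1178; 1.1178 5.8254]  S=[0.4421]  K=[0.7341; 0.1565]  nu=[0.5953]  x^+=[-2.6775, -2.0140]  P^+=[0.2875 1.0670; 1.0670 5.8145]

P_post[1,0] = 1.0670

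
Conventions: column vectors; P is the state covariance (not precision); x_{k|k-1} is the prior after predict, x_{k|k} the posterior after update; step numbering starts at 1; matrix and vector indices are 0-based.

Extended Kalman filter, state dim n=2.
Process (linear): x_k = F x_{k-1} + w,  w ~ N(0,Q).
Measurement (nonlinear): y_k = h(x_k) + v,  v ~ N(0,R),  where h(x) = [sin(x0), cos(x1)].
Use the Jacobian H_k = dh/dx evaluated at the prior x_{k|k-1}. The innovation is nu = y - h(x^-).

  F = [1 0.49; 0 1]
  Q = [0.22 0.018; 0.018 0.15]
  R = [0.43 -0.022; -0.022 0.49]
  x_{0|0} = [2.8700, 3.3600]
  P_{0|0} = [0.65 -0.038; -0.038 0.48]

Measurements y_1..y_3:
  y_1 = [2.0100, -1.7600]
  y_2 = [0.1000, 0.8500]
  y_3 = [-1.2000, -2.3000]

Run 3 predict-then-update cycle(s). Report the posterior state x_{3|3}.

step 1: x^-=[4.5164, 3.3600]  P^-=[0.9480 0.2152; 0.2152 0.6300]  H_jac=[-0.1947 0.0000; 0.0000 0.2167]  S=[0.4660 -0.0311; -0.0311 0.5196]  K=[-0.3918 0.0663; -0.0727 0.2584]  nu=[2.9909, -0.7838]  x^+=[3.2927, 2.9400]  P^+=[0.8726 0.1897; 0.1897 0.5917]
step 2: x^-=[4.7333, 2.9400]  P^-=[1.4206 0.4977; 0.4977 0.7417]  H_jac=[0.0209 0.0000; 0.0000 -0.2002]  S=[0.4306 -0.0241; -0.0241 0.5197]  K=[0.0584 -0.1890; 0.0082 -0.2853]  nu=[1.0998, 1.8298]  x^+=[4.4517, 2.4270]  P^+=[1.4000 0.4690; 0.4690 0.6992]
step 3: x^-=[5.6410, 2.4270]  P^-=[2.2475 0.8296; 0.8296 0.8492]  H_jac=[0.8008 0.0000; 0.0000 -0.6553]  S=[1.8712 -0.4573; -0.4573 0.8547]  K=[0.9277 -0.1397; 0.2254 -0.5305]  nu=[-0.6010, -1.5446]  x^+=[5.2992, 3.1111]  P^+=[0.5020 0.1356; 0.1356 0.4043]

x_post = [5.2992, 3.1111]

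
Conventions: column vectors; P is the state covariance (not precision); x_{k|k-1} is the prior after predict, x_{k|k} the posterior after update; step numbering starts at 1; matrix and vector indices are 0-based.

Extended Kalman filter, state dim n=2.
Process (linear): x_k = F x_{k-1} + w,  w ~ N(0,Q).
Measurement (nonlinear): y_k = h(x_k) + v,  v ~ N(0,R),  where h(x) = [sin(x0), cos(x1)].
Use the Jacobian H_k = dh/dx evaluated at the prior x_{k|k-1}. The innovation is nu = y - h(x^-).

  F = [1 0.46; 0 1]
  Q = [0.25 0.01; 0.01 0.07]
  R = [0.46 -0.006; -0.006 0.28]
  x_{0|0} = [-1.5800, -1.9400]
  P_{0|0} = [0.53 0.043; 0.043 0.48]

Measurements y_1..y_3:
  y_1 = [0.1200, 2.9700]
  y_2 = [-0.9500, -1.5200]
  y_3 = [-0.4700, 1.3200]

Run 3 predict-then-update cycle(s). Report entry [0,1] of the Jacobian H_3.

H_jac[0,1] = 0.0000

step 1: x^-=[-2.4724, -1.9400]  P^-=[0.9211 0.2738; 0.2738 0.5500]  H_jac=[-0.7843 0.0000; 0.0000 0.9326]  S=[1.0266 -0.2063; -0.2063 0.7584]  K=[-0.6728 0.1537; -0.0775 0.6553]  nu=[0.7404, 3.3309]  x^+=[-2.4586, 0.1853]  P^+=[0.3958 0.0505; 0.0505 0.1972]
step 2: x^-=[-2.3734, 0.1853]  P^-=[0.7340 0.1512; 0.1512 0.2672]  H_jac=[-0.7191 0.0000; 0.0000 -0.1842]  S=[0.8396 0.0140; 0.0140 0.2891]  K=[-0.6276 -0.0659; -0.1268 -0.1642]  nu=[-0.2551, -2.5029]  x^+=[-2.0483, 0.6285]  P^+=[0.4009 0.0797; 0.0797 0.2454]
step 3: x^-=[-1.7592, 0.6285]  P^-=[0.7761 0.2026; 0.2026 0.3154]  H_jac=[-0.1873 0.0000; 0.0000 -0.5879]  S=[0.4872 0.0163; 0.0163 0.3890]  K=[-0.2885 -0.2941; -0.0620 -0.4740]  nu=[0.5123, 0.5111]  x^+=[-2.0573, 0.3544]  P^+=[0.6992 0.1371; 0.1371 0.2251]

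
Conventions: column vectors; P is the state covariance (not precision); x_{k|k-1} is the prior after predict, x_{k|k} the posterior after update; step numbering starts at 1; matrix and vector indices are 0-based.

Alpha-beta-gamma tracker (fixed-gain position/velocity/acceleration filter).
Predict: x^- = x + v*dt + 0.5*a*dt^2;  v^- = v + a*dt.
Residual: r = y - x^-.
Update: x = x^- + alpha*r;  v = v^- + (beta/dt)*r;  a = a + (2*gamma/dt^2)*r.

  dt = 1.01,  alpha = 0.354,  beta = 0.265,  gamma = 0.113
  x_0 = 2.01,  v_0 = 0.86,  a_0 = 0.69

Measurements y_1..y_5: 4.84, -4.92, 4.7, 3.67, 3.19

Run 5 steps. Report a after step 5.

a_post = 0.0441

step 1: x_pred=3.2305  r=1.6095  x^+=3.8003  v^+=1.9792  a^+=1.0466
step 2: x_pred=6.3331  r=-11.2531  x^+=2.3495  v^+=0.0837  a^+=-1.4465
step 3: x_pred=1.6962  r=3.0038  x^+=2.7596  v^+=-0.5892  a^+=-0.7810
step 4: x_pred=1.7661  r=1.9039  x^+=2.4401  v^+=-0.8785  a^+=-0.3592
step 5: x_pred=1.3696  r=1.8204  x^+=2.0140  v^+=-0.7637  a^+=0.0441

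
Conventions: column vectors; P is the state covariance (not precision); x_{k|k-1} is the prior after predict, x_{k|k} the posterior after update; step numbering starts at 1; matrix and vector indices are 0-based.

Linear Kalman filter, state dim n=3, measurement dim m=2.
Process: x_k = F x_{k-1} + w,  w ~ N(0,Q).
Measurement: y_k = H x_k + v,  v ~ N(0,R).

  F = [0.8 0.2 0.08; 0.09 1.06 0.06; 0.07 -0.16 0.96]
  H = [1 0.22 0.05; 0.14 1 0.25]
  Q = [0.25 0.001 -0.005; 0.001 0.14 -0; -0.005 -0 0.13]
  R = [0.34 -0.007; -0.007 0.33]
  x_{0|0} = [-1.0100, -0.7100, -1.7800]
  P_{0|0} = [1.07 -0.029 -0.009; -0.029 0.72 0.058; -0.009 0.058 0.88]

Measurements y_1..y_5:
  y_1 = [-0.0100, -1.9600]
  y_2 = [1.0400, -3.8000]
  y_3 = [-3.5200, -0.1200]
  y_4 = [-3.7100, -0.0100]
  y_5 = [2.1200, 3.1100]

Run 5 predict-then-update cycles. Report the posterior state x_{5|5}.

step 1: x^-=[-1.0924, -0.9503, -1.6659]  P^-=[0.9607 0.2149 0.1062; 0.2149 0.9626 -0.0088; 0.1062 -0.0088 0.9463]  S=[1.4546 0.5990; 0.5990 1.4338]  K=[0.7109 -0.0348; 0.0103 0.6865; 0.0417 0.1518]  nu=[1.3748, -0.4403]  x^+=[-0.0998, -1.2383, -1.6754]  P^+=[0.2534 -0.0537 0.0069; -0.0537 0.2782 -0.1769; 0.0069 -0.1769 0.9031]
step 2: x^-=[-0.4615, -1.4222, -1.4173]  P^-=[0.4071 0.0194 0.0494; 0.0194 0.4252 -0.1745; 0.0494 -0.1745 1.0272]  S=[0.7799 0.1707; 0.1707 0.7490]  K=[0.5312 -0.0027; 0.0224 0.5080; 0.0567 0.1062]  nu=[1.8853, -1.9589]  x^+=[0.5452, -2.3750, -1.5184]  P^+=[0.1875 -0.0350 0.0165; -0.0350 0.2277 -0.2212; 0.0165 -0.2212 1.0142]
step 3: x^-=[-0.1603, -2.5596, -1.0394]  P^-=[0.3694 0.0168 0.0532; 0.0168 0.3664 -0.2026; 0.0532 -0.2026 1.1424]  S=[0.7383 0.1494; 0.1494 0.6821]  K=[0.5072 0.0090; 0.0250 0.4608; 0.0651 0.1183]  nu=[-2.7446, 2.7219]  x^+=[-1.5280, -1.3741, -0.8961]  P^+=[0.1781 -0.0303 0.0190; -0.0303 0.2176 -0.2459; 0.0190 -0.2459 1.1274]
step 4: x^-=[-1.5689, -1.6478, -0.7474]  P^-=[0.3648 0.0164 0.0587; 0.0164 0.3531 -0.2188; 0.0587 -0.2188 1.2542]  S=[0.7333 0.1464; 0.1464 0.6680]  K=[0.5039 0.0125; 0.0245 0.4448; 0.0723 0.1383]  nu=[-1.7412, 2.0443]  x^+=[-2.4208, -0.7811, -0.5906]  P^+=[0.1766 -0.0293 0.0205; -0.0293 0.2173 -0.2664; 0.0205 -0.2664 1.2347]
step 5: x^-=[-2.1401, -1.0813, -0.6115]  P^-=[0.3644 0.0157 0.0642; 0.0157 0.3508 -0.2331; 0.0642 -0.2331 1.3596]  S=[0.7330 0.1464; 0.1464 0.6653]  K=[0.5035 0.0136; 0.0234 0.4379; 0.0791 0.1567]  nu=[4.5285, 4.6438]  x^+=[0.2033, 1.0580, 0.4743]  P^+=[0.1764 -0.0292 0.0219; -0.0292 0.2198 -0.2857; 0.0219 -0.2857 1.3350]

x_post = [0.2033, 1.0580, 0.4743]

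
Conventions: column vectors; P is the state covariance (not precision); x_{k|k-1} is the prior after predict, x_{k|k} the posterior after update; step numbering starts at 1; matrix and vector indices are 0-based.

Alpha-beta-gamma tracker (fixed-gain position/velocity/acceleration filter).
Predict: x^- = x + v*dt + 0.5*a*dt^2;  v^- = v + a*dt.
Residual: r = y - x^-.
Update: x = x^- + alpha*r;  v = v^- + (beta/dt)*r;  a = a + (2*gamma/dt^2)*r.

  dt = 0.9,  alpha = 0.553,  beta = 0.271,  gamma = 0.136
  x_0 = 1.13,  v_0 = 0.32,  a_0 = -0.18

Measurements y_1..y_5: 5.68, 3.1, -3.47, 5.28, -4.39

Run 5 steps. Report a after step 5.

step 1: x_pred=1.3451  r=4.3349  x^+=3.7423  v^+=1.4633  a^+=1.2757
step 2: x_pred=5.5759  r=-2.4759  x^+=4.2067  v^+=1.8659  a^+=0.4443
step 3: x_pred=6.0659  r=-9.5359  x^+=0.7926  v^+=-0.6057  a^+=-2.7579
step 4: x_pred=-0.8695  r=6.1495  x^+=2.5312  v^+=-1.2361  a^+=-0.6929
step 5: x_pred=1.1380  r=-5.5280  x^+=-1.9190  v^+=-3.5243  a^+=-2.5492

a_post = -2.5492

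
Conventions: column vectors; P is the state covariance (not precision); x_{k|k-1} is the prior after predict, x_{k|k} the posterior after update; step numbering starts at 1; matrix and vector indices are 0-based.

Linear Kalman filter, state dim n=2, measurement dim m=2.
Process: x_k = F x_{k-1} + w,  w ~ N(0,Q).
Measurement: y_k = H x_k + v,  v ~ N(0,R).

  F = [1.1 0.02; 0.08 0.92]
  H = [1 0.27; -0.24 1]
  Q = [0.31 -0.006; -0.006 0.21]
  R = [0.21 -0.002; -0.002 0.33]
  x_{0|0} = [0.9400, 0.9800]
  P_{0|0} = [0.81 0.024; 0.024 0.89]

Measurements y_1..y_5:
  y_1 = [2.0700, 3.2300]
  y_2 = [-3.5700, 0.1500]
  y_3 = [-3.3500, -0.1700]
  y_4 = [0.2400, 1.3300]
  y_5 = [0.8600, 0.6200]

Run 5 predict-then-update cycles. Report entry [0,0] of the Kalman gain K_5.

step 1: x^-=[1.0536, 0.9768]  P^-=[1.2915 0.1060; 0.1060 0.9720]  S=[1.6296 0.0496; 0.0496 1.3255]  K=[0.8157 -0.1844; 0.2046 0.7065]  nu=[0.7527, 2.5061]  x^+=[1.2054, 2.9012]  P^+=[0.1771 -0.0200; -0.0200 0.2279]
step 2: x^-=[1.3840, 2.7655]  P^-=[0.5235 -0.0065; -0.0065 0.4011]  S=[0.7592 -0.0254; -0.0254 0.7644]  K=[0.6822 -0.1502; 0.1519 0.5318]  nu=[-5.7007, -2.2834]  x^+=[-2.1619, 0.6852]  P^+=[0.1477 -0.0155; -0.0155 0.1715]
step 3: x^-=[-2.3644, 0.4575]  P^-=[0.4881 -0.0055; -0.0055 0.3538]  S=[0.7210 -0.0288; -0.0288 0.7146]  K=[0.6692 -0.1447; 0.1449 0.5028]  nu=[-1.1092, -1.1949]  x^+=[-2.9337, -0.3041]  P^+=[0.1447 -0.0144; -0.0144 0.1622]
step 4: x^-=[-3.2332, -0.5145]  P^-=[0.4845 -0.0048; -0.0048 0.3461]  S=[0.7171 -0.0294; -0.0294 0.7063]  K=[0.6679 -0.1437; 0.1439 0.4976]  nu=[3.6121, 1.0685]  x^+=[-0.9741, 0.5371]  P^+=[0.1444 -0.0141; -0.0141 0.1605]
step 5: x^-=[-1.0608, 0.4162]  P^-=[0.4841 -0.0046; -0.0046 0.3447]  S=[0.7167 -0.0295; -0.0295 0.7048]  K=[0.6678 -0.1435; 0.1438 0.4967]  nu=[1.8084, -0.0508]  x^+=[0.1542, 0.6510]  P^+=[0.1443 -0.0141; -0.0141 0.1602]

K[0,0] = 0.6678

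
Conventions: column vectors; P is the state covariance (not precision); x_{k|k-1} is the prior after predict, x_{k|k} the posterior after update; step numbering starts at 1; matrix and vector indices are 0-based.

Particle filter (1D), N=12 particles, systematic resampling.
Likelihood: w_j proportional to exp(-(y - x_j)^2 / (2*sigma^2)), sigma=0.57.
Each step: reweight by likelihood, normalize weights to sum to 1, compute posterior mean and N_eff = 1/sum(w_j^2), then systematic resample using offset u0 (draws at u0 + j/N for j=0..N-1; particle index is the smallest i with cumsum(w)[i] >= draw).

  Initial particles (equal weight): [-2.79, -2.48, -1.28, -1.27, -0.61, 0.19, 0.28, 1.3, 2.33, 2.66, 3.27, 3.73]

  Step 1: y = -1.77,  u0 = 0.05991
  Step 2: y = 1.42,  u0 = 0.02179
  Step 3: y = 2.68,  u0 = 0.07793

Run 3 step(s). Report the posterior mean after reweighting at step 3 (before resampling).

step 1: w=[0.0932, 0.2127, 0.3193, 0.3145, 0.0583, 0.0013, 0.0007, 0.0000, 0.0000, 0.0000, 0.0000, 0.0000]  mean=-1.6308  Neff=3.8725  idx=[0, 1, 1, 2, 2, 2, 2, 3, 3, 3, 3, 4]
step 2: w=[0.0000, 0.0000, 0.0000, 0.0072, 0.0072, 0.0072, 0.0072, 0.0078, 0.0078, 0.0078, 0.0078, 0.9402]  mean=-0.6497  Neff=1.1307  idx=[6, 11, 11, 11, 11, 11, 11, 11, 11, 11, 11, 11]
step 3: w=[0.0001, 0.0909, 0.0909, 0.0909, 0.0909, 0.0909, 0.0909, 0.0909, 0.0909, 0.0909, 0.0909, 0.0909]  mean=-0.6100  Neff=11.0011  idx=[1, 2, 3, 4, 5, 6, 7, 8, 9, 10, 11, 11]

post_mean = -0.6100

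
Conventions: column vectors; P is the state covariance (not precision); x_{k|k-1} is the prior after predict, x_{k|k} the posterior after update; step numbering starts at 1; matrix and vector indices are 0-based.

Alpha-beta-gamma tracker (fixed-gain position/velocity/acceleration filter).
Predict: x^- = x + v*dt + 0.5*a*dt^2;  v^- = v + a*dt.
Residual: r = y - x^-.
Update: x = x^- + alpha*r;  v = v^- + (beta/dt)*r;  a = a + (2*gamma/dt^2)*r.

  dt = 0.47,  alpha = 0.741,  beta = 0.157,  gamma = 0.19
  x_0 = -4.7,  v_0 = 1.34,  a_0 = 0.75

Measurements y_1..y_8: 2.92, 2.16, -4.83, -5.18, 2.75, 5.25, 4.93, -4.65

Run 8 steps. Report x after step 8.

x_post = -2.5696

step 1: x_pred=-3.9874  r=6.9074  x^+=1.1310  v^+=3.9999  a^+=12.6323
step 2: x_pred=4.4062  r=-2.2462  x^+=2.7418  v^+=9.1867  a^+=8.7684
step 3: x_pred=8.0280  r=-12.8580  x^+=-1.4998  v^+=9.0127  a^+=-13.3504
step 4: x_pred=1.2617  r=-6.4417  x^+=-3.5116  v^+=0.5863  a^+=-24.4315
step 5: x_pred=-5.9345  r=8.6845  x^+=0.5007  v^+=-7.9956  a^+=-9.4921
step 6: x_pred=-4.3056  r=9.5556  x^+=2.7751  v^+=-9.2649  a^+=6.9458
step 7: x_pred=-0.8122  r=5.7422  x^+=3.4428  v^+=-4.0822  a^+=16.8238
step 8: x_pred=3.3823  r=-8.0323  x^+=-2.5696  v^+=1.1418  a^+=3.0063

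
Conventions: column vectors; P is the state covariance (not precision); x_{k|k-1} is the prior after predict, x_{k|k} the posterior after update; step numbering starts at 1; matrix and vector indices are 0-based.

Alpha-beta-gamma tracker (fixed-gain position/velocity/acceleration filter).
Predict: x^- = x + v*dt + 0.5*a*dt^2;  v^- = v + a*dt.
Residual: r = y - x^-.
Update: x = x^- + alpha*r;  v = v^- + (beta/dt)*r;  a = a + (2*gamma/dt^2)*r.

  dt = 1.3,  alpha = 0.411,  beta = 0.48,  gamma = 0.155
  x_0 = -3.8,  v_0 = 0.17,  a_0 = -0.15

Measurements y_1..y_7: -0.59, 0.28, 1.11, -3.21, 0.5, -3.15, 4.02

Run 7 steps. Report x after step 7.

x_post = -3.4302

step 1: x_pred=-3.7057  r=3.1157  x^+=-2.4252  v^+=1.1254  a^+=0.4215
step 2: x_pred=-0.6059  r=0.8859  x^+=-0.2418  v^+=2.0005  a^+=0.5840
step 3: x_pred=2.8524  r=-1.7424  x^+=2.1363  v^+=2.1164  a^+=0.2644
step 4: x_pred=5.1111  r=-8.3211  x^+=1.6911  v^+=-0.6122  a^+=-1.2619
step 5: x_pred=-0.1711  r=0.6711  x^+=0.1047  v^+=-2.0049  a^+=-1.1388
step 6: x_pred=-3.4640  r=0.3140  x^+=-3.3349  v^+=-3.3695  a^+=-1.0812
step 7: x_pred=-8.6289  r=12.6489  x^+=-3.4302  v^+=-0.1047  a^+=1.2390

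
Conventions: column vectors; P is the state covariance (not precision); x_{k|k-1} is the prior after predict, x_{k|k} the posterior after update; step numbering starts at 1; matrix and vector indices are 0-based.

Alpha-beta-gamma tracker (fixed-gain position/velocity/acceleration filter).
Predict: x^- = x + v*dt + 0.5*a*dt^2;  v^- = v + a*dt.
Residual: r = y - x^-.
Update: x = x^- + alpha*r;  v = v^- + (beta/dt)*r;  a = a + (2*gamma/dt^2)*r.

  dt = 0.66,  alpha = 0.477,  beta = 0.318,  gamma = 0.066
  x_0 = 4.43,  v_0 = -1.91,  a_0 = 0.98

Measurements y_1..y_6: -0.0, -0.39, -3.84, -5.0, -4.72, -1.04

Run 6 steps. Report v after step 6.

step 1: x_pred=3.3828  r=-3.3828  x^+=1.7692  v^+=-2.8931  a^+=-0.0451
step 2: x_pred=-0.1501  r=-0.2399  x^+=-0.2645  v^+=-3.0385  a^+=-0.1178
step 3: x_pred=-2.2956  r=-1.5444  x^+=-3.0323  v^+=-3.8604  a^+=-0.5858
step 4: x_pred=-5.7077  r=0.7077  x^+=-5.3701  v^+=-3.9060  a^+=-0.3714
step 5: x_pred=-8.0290  r=3.3090  x^+=-6.4506  v^+=-2.5568  a^+=0.6314
step 6: x_pred=-8.0006  r=6.9606  x^+=-4.6804  v^+=1.2136  a^+=2.7406

v_post = 1.2136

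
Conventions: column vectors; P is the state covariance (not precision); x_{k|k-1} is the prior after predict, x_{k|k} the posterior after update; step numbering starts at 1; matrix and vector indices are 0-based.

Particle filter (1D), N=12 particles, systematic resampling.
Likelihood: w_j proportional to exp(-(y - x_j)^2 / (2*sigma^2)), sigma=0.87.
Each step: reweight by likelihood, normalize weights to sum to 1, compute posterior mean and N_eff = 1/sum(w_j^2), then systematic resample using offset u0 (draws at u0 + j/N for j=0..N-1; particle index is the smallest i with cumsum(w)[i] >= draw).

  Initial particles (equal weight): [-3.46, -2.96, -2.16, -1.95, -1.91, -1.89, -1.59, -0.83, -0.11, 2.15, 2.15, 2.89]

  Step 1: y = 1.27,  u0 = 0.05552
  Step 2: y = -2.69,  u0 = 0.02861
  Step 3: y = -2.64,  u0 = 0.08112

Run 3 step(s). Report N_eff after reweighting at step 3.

step 1: w=[0.0000, 0.0000, 0.0002, 0.0006, 0.0007, 0.0008, 0.0026, 0.0315, 0.1650, 0.3480, 0.3480, 0.1025]  mean=1.7396  Neff=3.5596  idx=[8, 8, 9, 9, 9, 9, 10, 10, 10, 10, 10, 11]
step 2: w=[0.5000, 0.5000, 0.0000, 0.0000, 0.0000, 0.0000, 0.0000, 0.0000, 0.0000, 0.0000, 0.0000, 0.0000]  mean=-0.1098  Neff=2.0003  idx=[0, 0, 0, 0, 0, 0, 1, 1, 1, 1, 1, 1]
step 3: w=[0.0833, 0.0833, 0.0833, 0.0833, 0.0833, 0.0833, 0.0833, 0.0833, 0.0833, 0.0833, 0.0833, 0.0833]  mean=-0.1100  Neff=12.0000  idx=[0, 1, 2, 3, 4, 5, 6, 7, 8, 9, 10, 11]

N_eff = 12.0000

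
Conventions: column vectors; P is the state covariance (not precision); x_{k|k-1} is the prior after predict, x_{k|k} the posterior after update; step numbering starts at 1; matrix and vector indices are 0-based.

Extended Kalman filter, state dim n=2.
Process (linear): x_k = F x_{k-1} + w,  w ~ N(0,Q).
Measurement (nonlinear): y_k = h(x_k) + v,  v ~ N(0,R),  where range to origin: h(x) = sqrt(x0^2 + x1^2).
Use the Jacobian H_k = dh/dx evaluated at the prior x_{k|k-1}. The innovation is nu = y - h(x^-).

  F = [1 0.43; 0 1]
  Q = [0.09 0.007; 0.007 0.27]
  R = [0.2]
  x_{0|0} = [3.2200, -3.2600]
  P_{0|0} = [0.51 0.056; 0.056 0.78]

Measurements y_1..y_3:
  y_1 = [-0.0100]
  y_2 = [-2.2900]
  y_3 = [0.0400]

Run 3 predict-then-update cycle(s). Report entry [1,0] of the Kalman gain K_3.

K[1,0] = -0.6513

step 1: x^-=[1.8182, -3.2600]  P^-=[0.7924 0.3984; 0.3984 1.0500]  H_jac=[0.4871 -0.8733]  S=[0.8499]  K=[0.0447; -0.8506]  nu=[-3.7428]  x^+=[1.6508, -0.0763]  P^+=[0.7907 0.4307; 0.4307 0.4350]
step 2: x^-=[1.6179, -0.0763]  P^-=[1.3316 0.6248; 0.6248 0.7050]  H_jac=[0.9989 -0.0471]  S=[1.4713]  K=[0.8840; 0.4016]  nu=[-3.9097]  x^+=[-1.8382, -1.6465]  P^+=[0.1818 0.1025; 0.1025 0.4677]
step 3: x^-=[-2.5462, -1.6465]  P^-=[0.4464 0.3106; 0.3106 0.7377]  H_jac=[-0.8397 -0.5430]  S=[1.0156]  K=[-0.5352; -0.6513]  nu=[-2.9921]  x^+=[-0.9448, 0.3022]  P^+=[0.1555 -0.0434; -0.0434 0.3070]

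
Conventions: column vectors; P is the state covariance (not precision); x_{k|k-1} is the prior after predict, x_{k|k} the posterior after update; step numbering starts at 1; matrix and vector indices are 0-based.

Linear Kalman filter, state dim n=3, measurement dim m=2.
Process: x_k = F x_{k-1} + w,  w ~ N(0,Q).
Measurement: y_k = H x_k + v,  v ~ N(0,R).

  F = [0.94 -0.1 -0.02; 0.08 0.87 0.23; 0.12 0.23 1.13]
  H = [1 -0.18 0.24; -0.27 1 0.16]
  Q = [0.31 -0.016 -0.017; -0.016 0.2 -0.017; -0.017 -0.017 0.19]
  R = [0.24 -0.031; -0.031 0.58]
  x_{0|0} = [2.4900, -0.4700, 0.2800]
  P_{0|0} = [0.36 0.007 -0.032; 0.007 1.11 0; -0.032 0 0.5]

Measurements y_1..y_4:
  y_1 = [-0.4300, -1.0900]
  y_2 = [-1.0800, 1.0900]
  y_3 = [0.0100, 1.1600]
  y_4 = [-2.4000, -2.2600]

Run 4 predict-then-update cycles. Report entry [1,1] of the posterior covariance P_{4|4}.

P_post[1,1] = 0.2396

step 1: x^-=[2.3820, -0.1453, 0.5071]  P^-=[0.6393 -0.0890 -0.0457; -0.0890 1.0687 0.3356; -0.0457 0.3356 0.8841]  S=[0.9459 -0.3888; -0.3888 1.8773]  K=[0.6802 -0.0024; 0.0423 0.6194; 0.2397 0.3103]  nu=[-2.9599, -0.3827]  x^+=[0.3697, -0.5076, -0.3211]  P^+=[0.2004 0.0503 -0.1167; 0.0503 0.3671 0.0280; -0.1167 0.0280 0.7068]
step 2: x^-=[0.4047, -0.4859, -0.4352]  P^-=[0.4860 -0.0215 -0.1355; -0.0215 0.5304 0.2634; -0.1355 0.2634 1.1004]  S=[0.7266 -0.1953; -0.1953 1.2817]  K=[0.6183 -0.0419; 0.0493 0.4588; 0.2206 0.4051]  nu=[-1.4677, 1.7548]  x^+=[-0.5763, 0.2468, -0.0482]  P^+=[0.1959 0.0359 -0.1657; 0.0359 0.2677 0.0410; -0.1657 0.0410 0.8897]
step 3: x^-=[-0.5654, 0.1576, -0.0668]  P^-=[0.4858 -0.0368 -0.1943; -0.0368 0.4663 0.2970; -0.1943 0.2970 1.3214]  S=[0.7113 -0.1897; -0.1897 1.2472]  K=[0.6088 -0.0670; 0.0443 0.4267; 0.2266 0.4842]  nu=[0.6198, 0.8605]  x^+=[-0.2457, 0.5521, 0.4903]  P^+=[0.2011 0.0284 -0.1990; 0.0284 0.2450 0.0546; -0.1990 0.0546 1.0341]
step 4: x^-=[-0.2960, 0.5735, 0.6515]  P^-=[0.4929 -0.0489 -0.2348; -0.0489 0.4599 0.3393; -0.2348 0.3393 1.5022]  S=[0.7099 -0.1911; -0.1911 1.2696]  K=[0.6053 -0.0818; 0.0428 0.4219; 0.2370 0.5422]  nu=[-2.1572, -3.0176]  x^+=[-1.3549, -0.7920, -1.4960]  P^+=[0.2054 0.0247 -0.2213; 0.0247 0.2396 0.0653; -0.2213 0.0653 1.1382]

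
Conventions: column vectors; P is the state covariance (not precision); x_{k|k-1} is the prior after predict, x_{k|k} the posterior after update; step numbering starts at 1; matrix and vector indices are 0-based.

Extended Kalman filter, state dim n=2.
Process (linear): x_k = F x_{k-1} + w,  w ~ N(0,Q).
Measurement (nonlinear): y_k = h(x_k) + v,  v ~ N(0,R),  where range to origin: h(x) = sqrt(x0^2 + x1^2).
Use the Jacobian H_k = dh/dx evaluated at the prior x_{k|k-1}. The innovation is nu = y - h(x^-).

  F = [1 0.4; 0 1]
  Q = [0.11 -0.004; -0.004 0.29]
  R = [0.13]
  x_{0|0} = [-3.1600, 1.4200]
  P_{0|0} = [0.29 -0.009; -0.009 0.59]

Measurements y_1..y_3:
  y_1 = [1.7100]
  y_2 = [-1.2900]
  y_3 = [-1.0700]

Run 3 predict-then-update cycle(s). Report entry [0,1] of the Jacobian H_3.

H_jac[0,1] = 0.5860

step 1: x^-=[-2.5920, 1.4200]  P^-=[0.4872 0.2230; 0.2230 0.8800]  H_jac=[-0.8770 0.4805]  S=[0.5199]  K=[-0.6157; 0.4370]  nu=[-1.2455]  x^+=[-1.8251, 0.8757]  P^+=[0.2901 0.3629; 0.3629 0.7807]
step 2: x^-=[-1.4749, 0.8757]  P^-=[0.8153 0.6712; 0.6712 1.0707]  H_jac=[-0.8599 0.5105]  S=[0.4226]  K=[-0.8481; -0.0722]  nu=[-3.0052]  x^+=[1.0738, 1.0926]  P^+=[0.5114 0.6453; 0.6453 1.0685]
step 3: x^-=[1.5109, 1.0926]  P^-=[1.3086 1.0687; 1.0687 1.3585]  H_jac=[0.8103 0.5860]  S=[2.4707]  K=[0.6827; 0.6727]  nu=[-2.9346]  x^+=[-0.4924, -0.8815]  P^+=[0.1572 -0.0659; -0.0659 0.2404]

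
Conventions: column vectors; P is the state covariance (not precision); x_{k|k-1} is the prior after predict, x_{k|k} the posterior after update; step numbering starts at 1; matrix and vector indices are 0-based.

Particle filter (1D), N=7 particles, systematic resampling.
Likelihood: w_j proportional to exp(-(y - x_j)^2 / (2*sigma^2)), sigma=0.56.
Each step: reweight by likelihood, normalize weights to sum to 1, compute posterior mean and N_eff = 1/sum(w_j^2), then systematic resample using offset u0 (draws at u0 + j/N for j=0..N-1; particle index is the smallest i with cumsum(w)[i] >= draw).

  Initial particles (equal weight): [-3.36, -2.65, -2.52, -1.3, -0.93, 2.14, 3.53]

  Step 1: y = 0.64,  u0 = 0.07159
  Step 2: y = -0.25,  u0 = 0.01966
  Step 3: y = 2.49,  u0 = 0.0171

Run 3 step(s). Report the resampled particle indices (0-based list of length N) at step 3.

resampled_idx = [0, 1, 2, 3, 4, 5, 6]

step 1: w=[0.0000, 0.0000, 0.0000, 0.0497, 0.3945, 0.5557, 0.0000]  mean=0.7578  Neff=2.1417  idx=[4, 4, 4, 5, 5, 5, 5]
step 2: w=[0.3332, 0.3332, 0.3332, 0.0001, 0.0001, 0.0001, 0.0001]  mean=-0.9291  Neff=3.0019  idx=[0, 0, 0, 1, 1, 2, 2]
step 3: w=[0.1429, 0.1429, 0.1429, 0.1429, 0.1429, 0.1429, 0.1429]  mean=-0.9300  Neff=7.0000  idx=[0, 1, 2, 3, 4, 5, 6]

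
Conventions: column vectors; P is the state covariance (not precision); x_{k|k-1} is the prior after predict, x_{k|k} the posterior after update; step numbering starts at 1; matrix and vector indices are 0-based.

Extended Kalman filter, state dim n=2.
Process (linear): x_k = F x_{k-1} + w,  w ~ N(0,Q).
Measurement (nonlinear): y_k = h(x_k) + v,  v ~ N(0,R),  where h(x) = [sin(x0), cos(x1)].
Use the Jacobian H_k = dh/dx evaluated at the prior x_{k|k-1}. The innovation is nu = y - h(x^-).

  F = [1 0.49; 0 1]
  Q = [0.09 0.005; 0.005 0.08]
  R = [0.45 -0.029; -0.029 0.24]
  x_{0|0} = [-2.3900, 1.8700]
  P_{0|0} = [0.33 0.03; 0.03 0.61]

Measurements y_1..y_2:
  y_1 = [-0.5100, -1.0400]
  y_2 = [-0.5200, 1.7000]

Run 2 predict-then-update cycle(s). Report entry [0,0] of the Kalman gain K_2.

K[0,0] = 0.5971

step 1: x^-=[-1.4737, 1.8700]  P^-=[0.5959 0.3339; 0.3339 0.6900]  H_jac=[0.0969 0.0000; 0.0000 -0.9556]  S=[0.4556 -0.0599; -0.0599 0.8701]  K=[0.0793 -0.3613; -0.0289 -0.7598]  nu=[0.4853, -0.7452]  x^+=[-1.1660, 2.4222]  P^+=[0.4760 0.0931; 0.0931 0.1900]
step 2: x^-=[0.0209, 2.4222]  P^-=[0.7029 0.1912; 0.1912 0.2700]  H_jac=[0.9998 0.0000; 0.0000 -0.6589]  S=[1.1526 -0.1550; -0.1550 0.3572]  K=[0.5971 -0.0937; 0.1050 -0.4524]  nu=[-0.5409, 2.4522]  x^+=[-0.5318, 1.2560]  P^+=[0.2715 0.0604; 0.0604 0.1694]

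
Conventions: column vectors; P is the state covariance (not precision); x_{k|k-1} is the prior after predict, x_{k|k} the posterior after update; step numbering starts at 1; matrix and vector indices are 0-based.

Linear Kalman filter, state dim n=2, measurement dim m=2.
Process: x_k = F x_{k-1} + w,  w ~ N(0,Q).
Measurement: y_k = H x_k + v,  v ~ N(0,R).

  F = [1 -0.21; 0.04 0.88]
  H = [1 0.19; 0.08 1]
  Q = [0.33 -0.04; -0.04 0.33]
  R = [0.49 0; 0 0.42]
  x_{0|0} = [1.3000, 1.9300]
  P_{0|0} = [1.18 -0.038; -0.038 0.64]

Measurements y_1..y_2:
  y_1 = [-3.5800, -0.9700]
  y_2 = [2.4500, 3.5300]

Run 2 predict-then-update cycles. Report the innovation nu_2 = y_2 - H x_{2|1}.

innov = [4.9667, 3.7616]

step 1: x^-=[0.8947, 1.7504]  P^-=[1.5542 -0.1442; -0.1442 0.8248]  S=[2.0192 0.1347; 0.1347 1.2317]  K=[0.7628 -0.0995; -0.0381 0.6645]  nu=[-4.8073, -2.7920]  x^+=[-2.4944, 0.0784]  P^+=[0.3876 -0.0728; -0.0728 0.2849]
step 2: x^-=[-2.5108, -0.0307]  P^-=[0.7607 -0.1406; -0.1406 0.5461]  S=[1.2170 0.0219; 0.0219 0.9485]  K=[0.6049 -0.0980; -0.0404 0.5649]  nu=[4.9667, 3.7616]  x^+=[0.1247, 1.8932]  P^+=[0.3089 -0.0659; -0.0659 0.2425]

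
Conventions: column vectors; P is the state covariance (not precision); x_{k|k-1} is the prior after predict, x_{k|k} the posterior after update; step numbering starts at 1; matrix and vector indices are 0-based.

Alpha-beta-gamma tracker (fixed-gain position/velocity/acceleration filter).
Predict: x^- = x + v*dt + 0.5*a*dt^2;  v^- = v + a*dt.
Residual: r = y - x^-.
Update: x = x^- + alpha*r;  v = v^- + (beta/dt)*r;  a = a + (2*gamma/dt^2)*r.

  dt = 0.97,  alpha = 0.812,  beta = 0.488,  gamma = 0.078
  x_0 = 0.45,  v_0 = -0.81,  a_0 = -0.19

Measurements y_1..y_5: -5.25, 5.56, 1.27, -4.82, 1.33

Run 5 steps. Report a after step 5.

a_post = 0.2989

step 1: x_pred=-0.4251  r=-4.8249  x^+=-4.3429  v^+=-3.4217  a^+=-0.9900
step 2: x_pred=-8.1277  r=13.6877  x^+=2.9867  v^+=2.5042  a^+=1.2794
step 3: x_pred=6.0177  r=-4.7477  x^+=2.1626  v^+=1.3567  a^+=0.4923
step 4: x_pred=3.7102  r=-8.5302  x^+=-3.2163  v^+=-2.4572  a^+=-0.9220
step 5: x_pred=-6.0336  r=7.3636  x^+=-0.0544  v^+=0.3530  a^+=0.2989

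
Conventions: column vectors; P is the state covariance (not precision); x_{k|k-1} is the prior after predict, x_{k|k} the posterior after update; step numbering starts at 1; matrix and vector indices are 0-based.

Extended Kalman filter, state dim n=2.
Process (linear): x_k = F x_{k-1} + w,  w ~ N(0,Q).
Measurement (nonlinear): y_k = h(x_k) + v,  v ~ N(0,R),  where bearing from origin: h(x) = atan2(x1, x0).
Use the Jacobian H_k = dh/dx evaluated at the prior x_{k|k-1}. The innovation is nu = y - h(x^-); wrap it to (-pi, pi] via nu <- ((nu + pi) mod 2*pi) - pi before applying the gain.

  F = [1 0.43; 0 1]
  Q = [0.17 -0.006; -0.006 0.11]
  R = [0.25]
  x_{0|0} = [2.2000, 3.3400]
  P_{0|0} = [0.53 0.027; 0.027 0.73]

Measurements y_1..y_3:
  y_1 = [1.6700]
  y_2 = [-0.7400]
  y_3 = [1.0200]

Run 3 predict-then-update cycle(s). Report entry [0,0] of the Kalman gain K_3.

step 1: x^-=[3.6362, 3.3400]  P^-=[0.8582 0.3349; 0.3349 0.8400]  H_jac=[-0.1370 0.1492]  S=[0.2711]  K=[-0.2494; 0.2929]  nu=[0.9270]  x^+=[3.4050, 3.6115]  P^+=[0.8413 0.3547; 0.3547 0.8167]
step 2: x^-=[4.9579, 3.6115]  P^-=[1.4674 0.6999; 0.6999 0.9267]  H_jac=[-0.0960 0.1318]  S=[0.2619]  K=[-0.1857; 0.2098]  nu=[-1.3696]  x^+=[5.2122, 3.3243]  P^+=[1.4584 0.7101; 0.7101 0.9152]
step 3: x^-=[6.6416, 3.3243]  P^-=[2.4083 1.0976; 1.0976 1.0252]  H_jac=[-0.0603 0.1204]  S=[0.2577]  K=[-0.0503; 0.2223]  nu=[0.5559]  x^+=[6.6136, 3.4479]  P^+=[2.4076 1.1005; 1.1005 1.0125]

K[0,0] = -0.0503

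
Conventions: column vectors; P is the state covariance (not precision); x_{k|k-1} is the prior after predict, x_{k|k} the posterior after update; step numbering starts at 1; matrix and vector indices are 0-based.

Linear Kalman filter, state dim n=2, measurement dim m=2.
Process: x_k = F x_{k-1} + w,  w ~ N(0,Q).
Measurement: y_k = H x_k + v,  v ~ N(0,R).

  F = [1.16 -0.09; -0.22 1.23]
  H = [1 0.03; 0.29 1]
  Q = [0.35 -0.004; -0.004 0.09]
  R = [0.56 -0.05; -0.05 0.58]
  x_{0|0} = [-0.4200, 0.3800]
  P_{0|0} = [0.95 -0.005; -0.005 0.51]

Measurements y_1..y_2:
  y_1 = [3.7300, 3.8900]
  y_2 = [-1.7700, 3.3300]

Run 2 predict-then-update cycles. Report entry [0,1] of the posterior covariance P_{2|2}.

step 1: x^-=[-0.5214, 0.5598]  P^-=[1.6335 -0.3101; -0.3101 0.9103]  S=[2.1757 0.1382; 0.1382 1.4478]  K=[0.7438 0.0420; -0.1670 0.5826]  nu=[4.2346, 3.4814]  x^+=[2.7747, 1.8808]  P^+=[0.4185 -0.1342; -0.1342 0.3851]
step 2: x^-=[3.0493, 1.7029]  P^-=[0.9442 -0.3476; -0.3476 0.7656]  S=[1.4841 -0.1038; -0.1038 1.2234]  K=[0.6287 -0.0069; -0.1818 0.5280]  nu=[-4.8704, 0.7428]  x^+=[-0.0180, 2.9805]  P^+=[0.3566 -0.1389; -0.1389 0.3556]

P_post[0,1] = -0.1389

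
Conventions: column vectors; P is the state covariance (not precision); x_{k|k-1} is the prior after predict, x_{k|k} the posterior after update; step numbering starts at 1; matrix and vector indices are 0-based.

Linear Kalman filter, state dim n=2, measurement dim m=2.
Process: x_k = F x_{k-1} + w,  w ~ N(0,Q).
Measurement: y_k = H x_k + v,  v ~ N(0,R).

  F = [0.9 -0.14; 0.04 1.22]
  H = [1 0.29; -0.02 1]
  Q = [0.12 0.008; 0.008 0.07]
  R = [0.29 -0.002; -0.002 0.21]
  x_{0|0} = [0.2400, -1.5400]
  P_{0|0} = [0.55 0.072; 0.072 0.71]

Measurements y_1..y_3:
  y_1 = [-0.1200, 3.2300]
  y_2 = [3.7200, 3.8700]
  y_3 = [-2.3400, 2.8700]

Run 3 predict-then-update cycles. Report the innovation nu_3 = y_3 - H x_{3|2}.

step 1: x^-=[0.4316, -1.8692]  P^-=[0.5613 -0.0148; -0.0148 1.1347]  S=[0.9381 0.3011; 0.3011 1.3455]  K=[0.6464 -0.1640; 0.0692 0.8281]  nu=[-0.0095, 5.1078]  x^+=[-0.4122, 2.3597]  P^+=[0.1970 -0.0318; -0.0318 0.1731]
step 2: x^-=[-0.7014, 2.8623]  P^-=[0.2910 -0.0492; -0.0492 0.3249]  S=[0.5798 0.0375; 0.0375 0.5370]  K=[0.4861 -0.1364; 0.0386 0.6042]  nu=[3.5913, 0.9936]  x^+=[0.9088, 3.6012]  P^+=[0.1490 -0.0266; -0.0266 0.1263]
step 3: x^-=[0.3137, 4.4298]  P^-=[0.2498 -0.0373; -0.0373 0.2556]  S=[0.5397 0.0300; 0.0300 0.4672]  K=[0.4495 -0.1194; 0.0378 0.5462]  nu=[-3.9384, -1.5536]  x^+=[-1.2711, 3.4323]  P^+=[0.1373 -0.0232; -0.0232 0.1142]

innov = [-3.9384, -1.5536]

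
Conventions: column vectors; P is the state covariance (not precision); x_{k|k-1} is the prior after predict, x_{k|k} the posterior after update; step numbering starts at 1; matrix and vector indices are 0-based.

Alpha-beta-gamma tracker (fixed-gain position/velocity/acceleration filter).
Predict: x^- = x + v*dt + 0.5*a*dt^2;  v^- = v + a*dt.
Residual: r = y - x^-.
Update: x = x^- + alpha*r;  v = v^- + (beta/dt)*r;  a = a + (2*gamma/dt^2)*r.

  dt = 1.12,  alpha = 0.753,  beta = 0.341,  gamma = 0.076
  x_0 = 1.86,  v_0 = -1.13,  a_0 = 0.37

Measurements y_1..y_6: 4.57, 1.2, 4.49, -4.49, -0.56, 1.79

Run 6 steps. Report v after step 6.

v_post = 0.0947

step 1: x_pred=0.8265  r=3.7435  x^+=3.6453  v^+=0.4242  a^+=0.8236
step 2: x_pred=4.6370  r=-3.4370  x^+=2.0489  v^+=0.3002  a^+=0.4071
step 3: x_pred=2.6405  r=1.8495  x^+=4.0332  v^+=1.3193  a^+=0.6313
step 4: x_pred=5.9067  r=-10.3967  x^+=-1.9220  v^+=-1.1391  a^+=-0.6285
step 5: x_pred=-3.5921  r=3.0321  x^+=-1.3089  v^+=-0.9199  a^+=-0.2611
step 6: x_pred=-2.5031  r=4.2931  x^+=0.7296  v^+=0.0947  a^+=0.2591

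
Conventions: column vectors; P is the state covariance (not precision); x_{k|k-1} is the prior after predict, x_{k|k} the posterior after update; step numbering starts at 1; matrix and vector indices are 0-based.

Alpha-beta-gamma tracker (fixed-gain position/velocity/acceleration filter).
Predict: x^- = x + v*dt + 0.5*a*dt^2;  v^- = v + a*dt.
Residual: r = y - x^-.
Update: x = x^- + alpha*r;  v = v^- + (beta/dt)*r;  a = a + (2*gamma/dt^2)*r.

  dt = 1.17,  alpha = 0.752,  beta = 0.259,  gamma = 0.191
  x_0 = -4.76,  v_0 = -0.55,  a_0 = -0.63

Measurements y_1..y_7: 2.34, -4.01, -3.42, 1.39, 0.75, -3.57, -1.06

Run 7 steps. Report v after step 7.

v_post = -1.1621

step 1: x_pred=-5.8347  r=8.1747  x^+=0.3127  v^+=0.5225  a^+=1.6512
step 2: x_pred=2.0542  r=-6.0642  x^+=-2.5061  v^+=1.1120  a^+=-0.0410
step 3: x_pred=-1.2331  r=-2.1869  x^+=-2.8777  v^+=0.5799  a^+=-0.6513
step 4: x_pred=-2.6450  r=4.0350  x^+=0.3893  v^+=0.7111  a^+=0.4747
step 5: x_pred=1.5462  r=-0.7962  x^+=0.9475  v^+=1.0902  a^+=0.2525
step 6: x_pred=2.3958  r=-5.9658  x^+=-2.0905  v^+=0.0650  a^+=-1.4123
step 7: x_pred=-2.9811  r=1.9211  x^+=-1.5364  v^+=-1.1621  a^+=-0.8762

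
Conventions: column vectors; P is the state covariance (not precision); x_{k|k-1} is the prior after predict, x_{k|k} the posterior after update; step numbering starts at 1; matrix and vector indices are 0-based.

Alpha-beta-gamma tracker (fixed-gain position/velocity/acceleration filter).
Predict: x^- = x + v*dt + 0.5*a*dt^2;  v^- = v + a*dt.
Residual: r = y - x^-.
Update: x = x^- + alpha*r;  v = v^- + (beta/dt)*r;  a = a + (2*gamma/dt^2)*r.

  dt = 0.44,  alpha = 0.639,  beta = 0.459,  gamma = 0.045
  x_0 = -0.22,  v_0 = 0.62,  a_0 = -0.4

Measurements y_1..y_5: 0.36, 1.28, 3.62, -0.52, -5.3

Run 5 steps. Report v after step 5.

step 1: x_pred=0.0141  r=0.3459  x^+=0.2351  v^+=0.8049  a^+=-0.2392
step 2: x_pred=0.5661  r=0.7139  x^+=1.0223  v^+=1.4443  a^+=0.0927
step 3: x_pred=1.6668  r=1.9532  x^+=2.9149  v^+=3.5227  a^+=1.0007
step 4: x_pred=4.5617  r=-5.0817  x^+=1.3145  v^+=-1.3382  a^+=-1.3617
step 5: x_pred=0.5939  r=-5.8939  x^+=-3.1723  v^+=-8.0857  a^+=-4.1016

v_post = -8.0857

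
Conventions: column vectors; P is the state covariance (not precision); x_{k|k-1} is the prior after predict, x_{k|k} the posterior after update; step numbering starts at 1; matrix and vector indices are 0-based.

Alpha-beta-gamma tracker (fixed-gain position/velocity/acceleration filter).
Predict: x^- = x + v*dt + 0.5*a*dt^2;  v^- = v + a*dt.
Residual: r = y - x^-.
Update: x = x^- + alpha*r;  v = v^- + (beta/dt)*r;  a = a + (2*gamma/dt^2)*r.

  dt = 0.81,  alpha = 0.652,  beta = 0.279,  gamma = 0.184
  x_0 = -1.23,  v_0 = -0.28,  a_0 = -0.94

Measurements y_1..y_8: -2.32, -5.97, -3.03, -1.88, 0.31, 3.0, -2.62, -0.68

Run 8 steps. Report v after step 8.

v_post = 2.7521

step 1: x_pred=-1.7652  r=-0.5548  x^+=-2.1269  v^+=-1.2325  a^+=-1.2512
step 2: x_pred=-3.5357  r=-2.4343  x^+=-5.1229  v^+=-3.0845  a^+=-2.6166
step 3: x_pred=-8.4796  r=5.4496  x^+=-4.9265  v^+=-3.3268  a^+=0.4401
step 4: x_pred=-7.4768  r=5.5968  x^+=-3.8277  v^+=-1.0425  a^+=3.5793
step 5: x_pred=-3.4980  r=3.8080  x^+=-1.0152  v^+=3.1683  a^+=5.7151
step 6: x_pred=3.4260  r=-0.4260  x^+=3.1482  v^+=7.6508  a^+=5.4762
step 7: x_pred=11.1419  r=-13.7619  x^+=2.1691  v^+=7.3463  a^+=-2.2427
step 8: x_pred=7.3839  r=-8.0639  x^+=2.1262  v^+=2.7521  a^+=-6.7657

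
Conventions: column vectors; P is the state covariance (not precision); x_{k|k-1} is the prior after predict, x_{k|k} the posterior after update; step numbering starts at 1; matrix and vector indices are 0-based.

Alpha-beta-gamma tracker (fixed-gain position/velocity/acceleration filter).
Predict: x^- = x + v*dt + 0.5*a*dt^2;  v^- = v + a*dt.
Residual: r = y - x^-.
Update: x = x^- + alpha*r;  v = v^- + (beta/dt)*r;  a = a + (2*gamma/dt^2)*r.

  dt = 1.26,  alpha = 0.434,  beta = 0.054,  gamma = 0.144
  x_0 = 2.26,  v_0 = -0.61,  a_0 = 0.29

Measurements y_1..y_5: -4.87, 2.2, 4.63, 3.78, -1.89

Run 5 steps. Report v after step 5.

v_post = 2.6004

step 1: x_pred=1.7216  r=-6.5916  x^+=-1.1392  v^+=-0.5271  a^+=-0.9058
step 2: x_pred=-2.5223  r=4.7223  x^+=-0.4728  v^+=-1.4660  a^+=-0.0491
step 3: x_pred=-2.3589  r=6.9889  x^+=0.6743  v^+=-1.2283  a^+=1.2187
step 4: x_pred=0.0940  r=3.6860  x^+=1.6937  v^+=0.4652  a^+=1.8874
step 5: x_pred=3.7782  r=-5.6682  x^+=1.3182  v^+=2.6004  a^+=0.8591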